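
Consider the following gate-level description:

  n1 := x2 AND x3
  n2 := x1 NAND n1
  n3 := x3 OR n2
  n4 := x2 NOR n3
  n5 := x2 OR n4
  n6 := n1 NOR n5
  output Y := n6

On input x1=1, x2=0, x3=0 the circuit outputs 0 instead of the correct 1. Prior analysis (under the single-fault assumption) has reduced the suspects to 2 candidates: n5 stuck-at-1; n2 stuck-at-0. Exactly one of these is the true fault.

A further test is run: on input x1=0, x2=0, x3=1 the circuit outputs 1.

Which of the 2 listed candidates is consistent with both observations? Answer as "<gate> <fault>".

Evaluate each candidate on input x1=0, x2=0, x3=1:
  n5 stuck-at-1: n1=0, n2=1, n3=1, n4=0, n5=1 [stuck-at-1], n6=0 → 0 — eliminated
  n2 stuck-at-0: n1=0, n2=0 [stuck-at-0], n3=1, n4=0, n5=0, n6=1 → 1 — matches
Only n2 stuck-at-0 reproduces the observed 1.

n2 stuck-at-0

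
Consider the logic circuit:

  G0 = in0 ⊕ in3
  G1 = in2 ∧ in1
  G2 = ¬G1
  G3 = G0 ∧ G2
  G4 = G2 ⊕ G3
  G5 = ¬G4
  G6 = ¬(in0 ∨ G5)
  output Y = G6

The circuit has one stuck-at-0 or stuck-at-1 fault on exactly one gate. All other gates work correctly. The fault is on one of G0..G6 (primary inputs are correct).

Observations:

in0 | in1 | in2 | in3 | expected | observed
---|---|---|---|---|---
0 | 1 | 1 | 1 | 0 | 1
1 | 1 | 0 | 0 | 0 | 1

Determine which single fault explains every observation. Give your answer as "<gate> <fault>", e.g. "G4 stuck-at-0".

Fault-free values for test 1 (in0=0, in1=1, in2=1, in3=1): G0=1, G1=1, G2=0, G3=0, G4=0, G5=1, G6=0, giving Y=0. Observed 1.
Test 1: faults giving observed 1 are {G3 stuck-at-1, G4 stuck-at-1, G5 stuck-at-0, G6 stuck-at-1}.
Test 2 (in0=1, in1=1, in2=0, in3=0): fault-free G0=1, G1=0, G2=1, G3=1, G4=0, G5=1, G6=0 → 0; observed 1. Eliminates G3 stuck-at-1, G4 stuck-at-1, G5 stuck-at-0.
Only G6 stuck-at-1 is consistent with every test.

G6 stuck-at-1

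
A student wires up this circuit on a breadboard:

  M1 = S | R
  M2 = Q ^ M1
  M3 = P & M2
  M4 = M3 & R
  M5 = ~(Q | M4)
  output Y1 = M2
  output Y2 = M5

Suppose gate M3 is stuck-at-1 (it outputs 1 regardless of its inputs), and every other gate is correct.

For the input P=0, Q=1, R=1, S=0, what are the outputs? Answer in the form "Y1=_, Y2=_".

Propagate with M3 forced: M1=1, M2=0, M3=1 [stuck-at-1], M4=1, M5=0.
So the outputs are Y1=0, Y2=0. (Same as the fault-free value — the fault is masked on this input.)

Y1=0, Y2=0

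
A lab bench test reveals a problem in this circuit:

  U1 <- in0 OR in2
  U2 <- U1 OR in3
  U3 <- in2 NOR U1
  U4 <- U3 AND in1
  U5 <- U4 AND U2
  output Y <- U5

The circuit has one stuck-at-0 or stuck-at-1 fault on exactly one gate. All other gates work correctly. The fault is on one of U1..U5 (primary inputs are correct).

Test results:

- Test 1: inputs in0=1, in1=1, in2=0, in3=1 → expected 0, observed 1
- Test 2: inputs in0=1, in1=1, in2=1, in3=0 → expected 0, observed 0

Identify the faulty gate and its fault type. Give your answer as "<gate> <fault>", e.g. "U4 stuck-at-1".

U1 stuck-at-0

Fault-free values for test 1 (in0=1, in1=1, in2=0, in3=1): U1=1, U2=1, U3=0, U4=0, U5=0, giving Y=0. Observed 1.
Test 1: faults giving observed 1 are {U1 stuck-at-0, U3 stuck-at-1, U4 stuck-at-1, U5 stuck-at-1}.
Test 2 (in0=1, in1=1, in2=1, in3=0): fault-free U1=1, U2=1, U3=0, U4=0, U5=0 → 0; observed 0. Eliminates U3 stuck-at-1, U4 stuck-at-1, U5 stuck-at-1.
Only U1 stuck-at-0 is consistent with every test.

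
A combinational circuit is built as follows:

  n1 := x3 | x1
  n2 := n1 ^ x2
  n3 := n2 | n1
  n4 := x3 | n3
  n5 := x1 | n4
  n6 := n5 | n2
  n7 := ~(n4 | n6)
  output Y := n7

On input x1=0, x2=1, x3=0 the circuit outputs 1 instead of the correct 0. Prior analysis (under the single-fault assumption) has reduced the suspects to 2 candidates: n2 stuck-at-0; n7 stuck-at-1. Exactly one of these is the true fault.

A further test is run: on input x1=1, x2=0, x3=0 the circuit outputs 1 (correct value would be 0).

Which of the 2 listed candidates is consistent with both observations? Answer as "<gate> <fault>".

Evaluate each candidate on input x1=1, x2=0, x3=0:
  n2 stuck-at-0: n1=1, n2=0 [stuck-at-0], n3=1, n4=1, n5=1, n6=1, n7=0 → 0 — eliminated
  n7 stuck-at-1: n1=1, n2=1, n3=1, n4=1, n5=1, n6=1, n7=1 [stuck-at-1] → 1 — matches
Only n7 stuck-at-1 reproduces the observed 1.

n7 stuck-at-1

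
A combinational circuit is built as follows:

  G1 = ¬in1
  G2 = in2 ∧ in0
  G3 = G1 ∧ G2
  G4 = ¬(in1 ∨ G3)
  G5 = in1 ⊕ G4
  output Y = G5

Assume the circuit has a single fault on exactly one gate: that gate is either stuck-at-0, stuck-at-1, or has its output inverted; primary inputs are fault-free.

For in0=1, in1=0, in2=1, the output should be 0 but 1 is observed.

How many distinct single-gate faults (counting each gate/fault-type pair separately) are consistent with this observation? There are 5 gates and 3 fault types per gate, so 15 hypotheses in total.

10

Fault-free: G1=1, G2=1, G3=1, G4=0, G5=0 → 0. Observed 1.
  G1: stuck-at-0, inverted output ✓; others ✗
  G2: stuck-at-0, inverted output ✓; others ✗
  G3: stuck-at-0, inverted output ✓; others ✗
  G4: stuck-at-1, inverted output ✓; others ✗
  G5: stuck-at-1, inverted output ✓; others ✗
Consistent faults: {G1 stuck-at-0, G1 inverted output, G2 stuck-at-0, G2 inverted output, G3 stuck-at-0, G3 inverted output, G4 stuck-at-1, G4 inverted output, G5 stuck-at-1, G5 inverted output} — 10 in all.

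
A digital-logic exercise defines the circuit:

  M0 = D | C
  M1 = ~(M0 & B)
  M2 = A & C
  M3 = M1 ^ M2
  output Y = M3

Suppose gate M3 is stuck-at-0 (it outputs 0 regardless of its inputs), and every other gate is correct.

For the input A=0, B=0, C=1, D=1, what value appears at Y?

Propagate with M3 forced: M0=1, M1=1, M2=0, M3=0 [stuck-at-0].
So Y = 0. (Without the fault it would be 1.)

0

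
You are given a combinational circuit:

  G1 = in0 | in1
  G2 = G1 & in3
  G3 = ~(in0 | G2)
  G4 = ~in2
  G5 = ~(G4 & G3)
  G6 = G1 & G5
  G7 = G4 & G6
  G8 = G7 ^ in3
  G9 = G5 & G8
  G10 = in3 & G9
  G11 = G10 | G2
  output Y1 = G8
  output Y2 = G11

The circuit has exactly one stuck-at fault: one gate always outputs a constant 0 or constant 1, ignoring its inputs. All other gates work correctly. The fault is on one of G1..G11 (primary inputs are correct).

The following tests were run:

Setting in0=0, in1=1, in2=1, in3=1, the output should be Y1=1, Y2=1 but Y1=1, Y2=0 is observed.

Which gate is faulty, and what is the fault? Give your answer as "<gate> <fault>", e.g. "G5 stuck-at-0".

G11 stuck-at-0

Fault-free values for test 1 (in0=0, in1=1, in2=1, in3=1): G1=1, G2=1, G3=0, G4=0, G5=1, G6=1, G7=0, G8=1, G9=1, G10=1, G11=1, giving Y1=1, Y2=1. Observed Y1=1, Y2=0.
Test 1: faults giving observed Y1=1, Y2=0 are {G11 stuck-at-0}.
Only G11 stuck-at-0 is consistent with every test.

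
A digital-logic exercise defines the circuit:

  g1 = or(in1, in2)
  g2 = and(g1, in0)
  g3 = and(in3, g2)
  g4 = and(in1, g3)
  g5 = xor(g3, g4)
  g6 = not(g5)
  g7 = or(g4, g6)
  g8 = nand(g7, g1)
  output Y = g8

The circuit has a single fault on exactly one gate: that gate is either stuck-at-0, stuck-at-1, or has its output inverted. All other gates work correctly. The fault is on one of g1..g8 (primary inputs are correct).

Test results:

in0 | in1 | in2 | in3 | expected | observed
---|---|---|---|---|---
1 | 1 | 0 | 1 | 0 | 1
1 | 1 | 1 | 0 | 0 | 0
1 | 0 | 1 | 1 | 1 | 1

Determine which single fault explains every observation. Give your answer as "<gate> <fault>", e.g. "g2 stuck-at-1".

Fault-free values for test 1 (in0=1, in1=1, in2=0, in3=1): g1=1, g2=1, g3=1, g4=1, g5=0, g6=1, g7=1, g8=0, giving Y=0. Observed 1.
Test 1: faults giving observed 1 are {g1 stuck-at-0, g1 inverted output, g4 stuck-at-0, g4 inverted output, g7 stuck-at-0, g7 inverted output, g8 stuck-at-1, g8 inverted output}.
Test 2 (in0=1, in1=1, in2=1, in3=0): fault-free g1=1, g2=1, g3=0, g4=0, g5=0, g6=1, g7=1, g8=0 → 0; observed 0. Eliminates g1 stuck-at-0, g1 inverted output, g7 stuck-at-0, g7 inverted output, g8 stuck-at-1, g8 inverted output.
Test 3 (in0=1, in1=0, in2=1, in3=1): fault-free g1=1, g2=1, g3=1, g4=0, g5=1, g6=0, g7=0, g8=1 → 1; observed 1. Eliminates g4 inverted output.
Only g4 stuck-at-0 is consistent with every test.

g4 stuck-at-0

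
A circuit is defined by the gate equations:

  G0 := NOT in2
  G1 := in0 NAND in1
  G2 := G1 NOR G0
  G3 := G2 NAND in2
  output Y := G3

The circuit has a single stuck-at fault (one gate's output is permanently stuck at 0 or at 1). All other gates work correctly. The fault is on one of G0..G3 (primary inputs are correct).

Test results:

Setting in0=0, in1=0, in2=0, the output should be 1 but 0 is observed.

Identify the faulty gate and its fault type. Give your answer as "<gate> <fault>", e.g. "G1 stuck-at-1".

Fault-free values for test 1 (in0=0, in1=0, in2=0): G0=1, G1=1, G2=0, G3=1, giving Y=1. Observed 0.
Test 1: faults giving observed 0 are {G3 stuck-at-0}.
Only G3 stuck-at-0 is consistent with every test.

G3 stuck-at-0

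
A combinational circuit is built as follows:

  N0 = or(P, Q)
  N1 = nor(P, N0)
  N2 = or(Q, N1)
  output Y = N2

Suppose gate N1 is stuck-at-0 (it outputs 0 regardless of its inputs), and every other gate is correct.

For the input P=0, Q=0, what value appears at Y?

0

Propagate with N1 forced: N0=0, N1=0 [stuck-at-0], N2=0.
So Y = 0. (Without the fault it would be 1.)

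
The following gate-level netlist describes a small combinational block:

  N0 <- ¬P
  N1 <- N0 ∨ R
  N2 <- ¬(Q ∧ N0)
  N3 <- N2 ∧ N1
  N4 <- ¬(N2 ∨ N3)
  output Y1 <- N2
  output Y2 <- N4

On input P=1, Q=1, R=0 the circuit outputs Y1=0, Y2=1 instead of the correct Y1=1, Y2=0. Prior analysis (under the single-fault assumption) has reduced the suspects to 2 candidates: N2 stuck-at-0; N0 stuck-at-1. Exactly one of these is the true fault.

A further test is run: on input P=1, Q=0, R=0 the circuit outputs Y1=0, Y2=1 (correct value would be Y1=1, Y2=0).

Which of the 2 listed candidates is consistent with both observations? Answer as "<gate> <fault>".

Evaluate each candidate on input P=1, Q=0, R=0:
  N2 stuck-at-0: N0=0, N1=0, N2=0 [stuck-at-0], N3=0, N4=1 → Y1=0, Y2=1 — matches
  N0 stuck-at-1: N0=1 [stuck-at-1], N1=1, N2=1, N3=1, N4=0 → Y1=1, Y2=0 — eliminated
Only N2 stuck-at-0 reproduces the observed Y1=0, Y2=1.

N2 stuck-at-0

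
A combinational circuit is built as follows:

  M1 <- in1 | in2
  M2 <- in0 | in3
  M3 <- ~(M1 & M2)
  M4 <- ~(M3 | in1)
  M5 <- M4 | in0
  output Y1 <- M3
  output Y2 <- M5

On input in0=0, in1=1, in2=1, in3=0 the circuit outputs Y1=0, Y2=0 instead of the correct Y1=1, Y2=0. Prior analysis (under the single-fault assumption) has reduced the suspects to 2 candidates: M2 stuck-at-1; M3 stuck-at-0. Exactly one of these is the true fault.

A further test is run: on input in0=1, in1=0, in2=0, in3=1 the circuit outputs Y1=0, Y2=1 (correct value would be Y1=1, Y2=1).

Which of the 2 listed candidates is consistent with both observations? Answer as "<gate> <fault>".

M3 stuck-at-0

Evaluate each candidate on input in0=1, in1=0, in2=0, in3=1:
  M2 stuck-at-1: M1=0, M2=1 [stuck-at-1], M3=1, M4=0, M5=1 → Y1=1, Y2=1 — eliminated
  M3 stuck-at-0: M1=0, M2=1, M3=0 [stuck-at-0], M4=1, M5=1 → Y1=0, Y2=1 — matches
Only M3 stuck-at-0 reproduces the observed Y1=0, Y2=1.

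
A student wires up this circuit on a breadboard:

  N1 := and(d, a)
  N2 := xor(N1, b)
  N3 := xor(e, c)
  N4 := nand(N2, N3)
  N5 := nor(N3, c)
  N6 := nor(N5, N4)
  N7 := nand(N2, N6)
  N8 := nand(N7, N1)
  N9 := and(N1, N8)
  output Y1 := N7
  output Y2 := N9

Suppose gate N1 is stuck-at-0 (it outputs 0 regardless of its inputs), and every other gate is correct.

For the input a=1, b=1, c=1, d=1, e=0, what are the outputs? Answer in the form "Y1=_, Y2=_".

Propagate with N1 forced: N1=0 [stuck-at-0], N2=1, N3=1, N4=0, N5=0, N6=1, N7=0, N8=1, N9=0.
So the outputs are Y1=0, Y2=0. (Without the fault they would be Y1=1, Y2=0.)

Y1=0, Y2=0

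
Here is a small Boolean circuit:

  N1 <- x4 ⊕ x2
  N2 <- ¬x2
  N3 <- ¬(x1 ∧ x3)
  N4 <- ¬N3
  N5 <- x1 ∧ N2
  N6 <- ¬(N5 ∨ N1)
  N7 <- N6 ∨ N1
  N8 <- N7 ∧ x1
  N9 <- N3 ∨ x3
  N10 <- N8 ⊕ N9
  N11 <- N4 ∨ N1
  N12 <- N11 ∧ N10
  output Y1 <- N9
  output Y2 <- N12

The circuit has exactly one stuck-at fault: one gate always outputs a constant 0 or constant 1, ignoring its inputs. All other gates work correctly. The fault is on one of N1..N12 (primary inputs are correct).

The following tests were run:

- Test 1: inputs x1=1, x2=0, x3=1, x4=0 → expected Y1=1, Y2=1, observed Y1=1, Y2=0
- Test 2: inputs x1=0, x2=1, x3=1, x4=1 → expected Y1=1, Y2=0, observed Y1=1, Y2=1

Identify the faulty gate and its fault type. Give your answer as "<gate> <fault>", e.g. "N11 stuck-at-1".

N1 stuck-at-1

Fault-free values for test 1 (x1=1, x2=0, x3=1, x4=0): N1=0, N2=1, N3=0, N4=1, N5=1, N6=0, N7=0, N8=0, N9=1, N10=1, N11=1, N12=1, giving Y1=1, Y2=1. Observed Y1=1, Y2=0.
Test 1: faults giving observed Y1=1, Y2=0 are {N1 stuck-at-1, N2 stuck-at-0, N3 stuck-at-1, N4 stuck-at-0, N5 stuck-at-0, N6 stuck-at-1, N7 stuck-at-1, N8 stuck-at-1, N10 stuck-at-0, N11 stuck-at-0, N12 stuck-at-0}.
Test 2 (x1=0, x2=1, x3=1, x4=1): fault-free N1=0, N2=0, N3=1, N4=0, N5=0, N6=1, N7=1, N8=0, N9=1, N10=1, N11=0, N12=0 → Y1=1, Y2=0; observed Y1=1, Y2=1. Eliminates N2 stuck-at-0, N3 stuck-at-1, N4 stuck-at-0, N5 stuck-at-0, N6 stuck-at-1, N7 stuck-at-1, N8 stuck-at-1, N10 stuck-at-0, N11 stuck-at-0, N12 stuck-at-0.
Only N1 stuck-at-1 is consistent with every test.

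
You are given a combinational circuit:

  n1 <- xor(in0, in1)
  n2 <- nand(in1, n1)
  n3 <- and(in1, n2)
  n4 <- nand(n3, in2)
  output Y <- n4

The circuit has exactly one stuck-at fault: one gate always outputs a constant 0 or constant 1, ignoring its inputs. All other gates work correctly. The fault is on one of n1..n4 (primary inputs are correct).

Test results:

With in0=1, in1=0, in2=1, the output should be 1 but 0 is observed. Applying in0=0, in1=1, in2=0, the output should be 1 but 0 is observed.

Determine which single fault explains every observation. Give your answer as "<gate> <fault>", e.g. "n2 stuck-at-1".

n4 stuck-at-0

Fault-free values for test 1 (in0=1, in1=0, in2=1): n1=1, n2=1, n3=0, n4=1, giving Y=1. Observed 0.
Test 1: faults giving observed 0 are {n3 stuck-at-1, n4 stuck-at-0}.
Test 2 (in0=0, in1=1, in2=0): fault-free n1=1, n2=0, n3=0, n4=1 → 1; observed 0. Eliminates n3 stuck-at-1.
Only n4 stuck-at-0 is consistent with every test.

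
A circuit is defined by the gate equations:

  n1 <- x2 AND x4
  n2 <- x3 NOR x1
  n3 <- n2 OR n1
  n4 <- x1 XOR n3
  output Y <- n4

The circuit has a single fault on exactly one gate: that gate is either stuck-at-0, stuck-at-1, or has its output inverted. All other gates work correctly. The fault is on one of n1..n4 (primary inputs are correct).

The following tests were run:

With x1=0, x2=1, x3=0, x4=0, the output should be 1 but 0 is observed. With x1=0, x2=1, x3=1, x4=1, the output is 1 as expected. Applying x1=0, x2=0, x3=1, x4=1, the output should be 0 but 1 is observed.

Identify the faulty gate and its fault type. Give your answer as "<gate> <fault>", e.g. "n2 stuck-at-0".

n2 inverted output

Fault-free values for test 1 (x1=0, x2=1, x3=0, x4=0): n1=0, n2=1, n3=1, n4=1, giving Y=1. Observed 0.
Test 1: faults giving observed 0 are {n2 stuck-at-0, n2 inverted output, n3 stuck-at-0, n3 inverted output, n4 stuck-at-0, n4 inverted output}.
Test 2 (x1=0, x2=1, x3=1, x4=1): fault-free n1=1, n2=0, n3=1, n4=1 → 1; observed 1. Eliminates n3 stuck-at-0, n3 inverted output, n4 stuck-at-0, n4 inverted output.
Test 3 (x1=0, x2=0, x3=1, x4=1): fault-free n1=0, n2=0, n3=0, n4=0 → 0; observed 1. Eliminates n2 stuck-at-0.
Only n2 inverted output is consistent with every test.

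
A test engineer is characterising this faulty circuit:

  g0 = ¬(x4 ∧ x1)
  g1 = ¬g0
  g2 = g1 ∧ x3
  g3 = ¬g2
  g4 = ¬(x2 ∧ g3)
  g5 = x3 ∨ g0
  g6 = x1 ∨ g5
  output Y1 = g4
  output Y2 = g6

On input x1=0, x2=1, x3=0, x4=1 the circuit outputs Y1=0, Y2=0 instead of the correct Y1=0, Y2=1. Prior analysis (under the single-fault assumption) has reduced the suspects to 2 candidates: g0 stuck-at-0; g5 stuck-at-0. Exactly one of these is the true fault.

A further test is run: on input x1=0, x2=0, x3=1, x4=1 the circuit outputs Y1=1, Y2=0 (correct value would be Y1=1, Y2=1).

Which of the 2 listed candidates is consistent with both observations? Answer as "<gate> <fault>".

g5 stuck-at-0

Evaluate each candidate on input x1=0, x2=0, x3=1, x4=1:
  g0 stuck-at-0: g0=0 [stuck-at-0], g1=1, g2=1, g3=0, g4=1, g5=1, g6=1 → Y1=1, Y2=1 — eliminated
  g5 stuck-at-0: g0=1, g1=0, g2=0, g3=1, g4=1, g5=0 [stuck-at-0], g6=0 → Y1=1, Y2=0 — matches
Only g5 stuck-at-0 reproduces the observed Y1=1, Y2=0.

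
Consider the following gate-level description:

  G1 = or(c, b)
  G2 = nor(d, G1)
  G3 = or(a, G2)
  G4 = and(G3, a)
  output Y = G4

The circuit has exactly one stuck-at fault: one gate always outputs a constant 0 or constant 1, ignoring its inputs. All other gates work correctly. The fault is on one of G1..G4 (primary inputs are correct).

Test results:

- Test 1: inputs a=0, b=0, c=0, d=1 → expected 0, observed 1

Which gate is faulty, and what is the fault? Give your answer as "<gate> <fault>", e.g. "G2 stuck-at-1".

Fault-free values for test 1 (a=0, b=0, c=0, d=1): G1=0, G2=0, G3=0, G4=0, giving Y=0. Observed 1.
Test 1: faults giving observed 1 are {G4 stuck-at-1}.
Only G4 stuck-at-1 is consistent with every test.

G4 stuck-at-1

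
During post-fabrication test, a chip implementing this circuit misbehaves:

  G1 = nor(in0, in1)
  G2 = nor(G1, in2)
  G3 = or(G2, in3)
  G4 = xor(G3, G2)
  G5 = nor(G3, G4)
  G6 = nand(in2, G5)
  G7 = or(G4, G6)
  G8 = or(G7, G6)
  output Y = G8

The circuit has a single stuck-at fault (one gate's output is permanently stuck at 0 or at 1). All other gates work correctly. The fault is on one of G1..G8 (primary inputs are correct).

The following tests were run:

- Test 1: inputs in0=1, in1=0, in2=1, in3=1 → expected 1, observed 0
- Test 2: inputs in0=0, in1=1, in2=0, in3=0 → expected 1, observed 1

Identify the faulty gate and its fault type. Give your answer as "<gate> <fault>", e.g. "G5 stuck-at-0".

G3 stuck-at-0

Fault-free values for test 1 (in0=1, in1=0, in2=1, in3=1): G1=0, G2=0, G3=1, G4=1, G5=0, G6=1, G7=1, G8=1, giving Y=1. Observed 0.
Test 1: faults giving observed 0 are {G3 stuck-at-0, G8 stuck-at-0}.
Test 2 (in0=0, in1=1, in2=0, in3=0): fault-free G1=0, G2=1, G3=1, G4=0, G5=0, G6=1, G7=1, G8=1 → 1; observed 1. Eliminates G8 stuck-at-0.
Only G3 stuck-at-0 is consistent with every test.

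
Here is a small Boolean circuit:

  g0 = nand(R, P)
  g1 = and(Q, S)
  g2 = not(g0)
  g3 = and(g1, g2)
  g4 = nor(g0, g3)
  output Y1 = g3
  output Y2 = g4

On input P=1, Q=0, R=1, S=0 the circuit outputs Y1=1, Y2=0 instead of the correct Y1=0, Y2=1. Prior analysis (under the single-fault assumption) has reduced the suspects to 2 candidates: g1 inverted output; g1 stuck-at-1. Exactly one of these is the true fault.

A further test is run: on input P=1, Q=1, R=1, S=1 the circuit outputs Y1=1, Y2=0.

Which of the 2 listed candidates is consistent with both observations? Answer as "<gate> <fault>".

g1 stuck-at-1

Evaluate each candidate on input P=1, Q=1, R=1, S=1:
  g1 inverted output: g0=0, g1=0 [inverted output], g2=1, g3=0, g4=1 → Y1=0, Y2=1 — eliminated
  g1 stuck-at-1: g0=0, g1=1 [stuck-at-1], g2=1, g3=1, g4=0 → Y1=1, Y2=0 — matches
Only g1 stuck-at-1 reproduces the observed Y1=1, Y2=0.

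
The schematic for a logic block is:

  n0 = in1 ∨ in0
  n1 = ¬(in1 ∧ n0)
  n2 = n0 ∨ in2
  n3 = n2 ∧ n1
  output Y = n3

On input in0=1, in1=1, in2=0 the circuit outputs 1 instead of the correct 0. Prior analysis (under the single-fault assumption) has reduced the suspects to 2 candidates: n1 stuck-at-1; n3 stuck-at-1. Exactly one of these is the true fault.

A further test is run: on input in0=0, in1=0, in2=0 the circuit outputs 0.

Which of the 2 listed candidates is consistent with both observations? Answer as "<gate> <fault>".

Evaluate each candidate on input in0=0, in1=0, in2=0:
  n1 stuck-at-1: n0=0, n1=1 [stuck-at-1], n2=0, n3=0 → 0 — matches
  n3 stuck-at-1: n0=0, n1=1, n2=0, n3=1 [stuck-at-1] → 1 — eliminated
Only n1 stuck-at-1 reproduces the observed 0.

n1 stuck-at-1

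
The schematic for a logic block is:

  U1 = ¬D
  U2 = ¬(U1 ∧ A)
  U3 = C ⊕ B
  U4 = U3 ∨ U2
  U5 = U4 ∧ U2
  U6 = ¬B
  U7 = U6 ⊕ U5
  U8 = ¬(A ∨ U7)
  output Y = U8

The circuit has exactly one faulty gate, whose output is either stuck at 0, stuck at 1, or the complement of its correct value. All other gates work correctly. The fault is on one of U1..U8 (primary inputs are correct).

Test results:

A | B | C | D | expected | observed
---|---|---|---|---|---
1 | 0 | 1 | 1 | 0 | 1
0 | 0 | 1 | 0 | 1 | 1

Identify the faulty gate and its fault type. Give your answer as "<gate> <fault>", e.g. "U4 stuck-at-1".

Fault-free values for test 1 (A=1, B=0, C=1, D=1): U1=0, U2=1, U3=1, U4=1, U5=1, U6=1, U7=0, U8=0, giving Y=0. Observed 1.
Test 1: faults giving observed 1 are {U8 stuck-at-1, U8 inverted output}.
Test 2 (A=0, B=0, C=1, D=0): fault-free U1=1, U2=1, U3=1, U4=1, U5=1, U6=1, U7=0, U8=1 → 1; observed 1. Eliminates U8 inverted output.
Only U8 stuck-at-1 is consistent with every test.

U8 stuck-at-1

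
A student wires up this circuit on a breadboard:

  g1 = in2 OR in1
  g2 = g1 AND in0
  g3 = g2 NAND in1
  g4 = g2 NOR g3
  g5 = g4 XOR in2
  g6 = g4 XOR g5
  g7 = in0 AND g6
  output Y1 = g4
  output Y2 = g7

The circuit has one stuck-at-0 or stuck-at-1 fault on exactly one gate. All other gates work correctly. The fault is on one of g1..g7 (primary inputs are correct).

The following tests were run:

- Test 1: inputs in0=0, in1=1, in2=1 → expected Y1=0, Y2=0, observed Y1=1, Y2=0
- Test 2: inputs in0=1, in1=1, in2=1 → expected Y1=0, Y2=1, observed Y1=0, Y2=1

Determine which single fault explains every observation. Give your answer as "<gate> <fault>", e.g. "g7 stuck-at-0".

Fault-free values for test 1 (in0=0, in1=1, in2=1): g1=1, g2=0, g3=1, g4=0, g5=1, g6=1, g7=0, giving Y1=0, Y2=0. Observed Y1=1, Y2=0.
Test 1: faults giving observed Y1=1, Y2=0 are {g3 stuck-at-0, g4 stuck-at-1}.
Test 2 (in0=1, in1=1, in2=1): fault-free g1=1, g2=1, g3=0, g4=0, g5=1, g6=1, g7=1 → Y1=0, Y2=1; observed Y1=0, Y2=1. Eliminates g4 stuck-at-1.
Only g3 stuck-at-0 is consistent with every test.

g3 stuck-at-0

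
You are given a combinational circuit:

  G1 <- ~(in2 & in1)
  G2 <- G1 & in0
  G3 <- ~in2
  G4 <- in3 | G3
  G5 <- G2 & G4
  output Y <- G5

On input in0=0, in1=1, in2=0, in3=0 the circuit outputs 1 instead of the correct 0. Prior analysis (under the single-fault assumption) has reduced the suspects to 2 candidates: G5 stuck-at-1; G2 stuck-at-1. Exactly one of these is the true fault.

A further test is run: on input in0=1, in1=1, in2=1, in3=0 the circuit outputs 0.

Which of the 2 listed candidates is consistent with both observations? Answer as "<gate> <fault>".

G2 stuck-at-1

Evaluate each candidate on input in0=1, in1=1, in2=1, in3=0:
  G5 stuck-at-1: G1=0, G2=0, G3=0, G4=0, G5=1 [stuck-at-1] → 1 — eliminated
  G2 stuck-at-1: G1=0, G2=1 [stuck-at-1], G3=0, G4=0, G5=0 → 0 — matches
Only G2 stuck-at-1 reproduces the observed 0.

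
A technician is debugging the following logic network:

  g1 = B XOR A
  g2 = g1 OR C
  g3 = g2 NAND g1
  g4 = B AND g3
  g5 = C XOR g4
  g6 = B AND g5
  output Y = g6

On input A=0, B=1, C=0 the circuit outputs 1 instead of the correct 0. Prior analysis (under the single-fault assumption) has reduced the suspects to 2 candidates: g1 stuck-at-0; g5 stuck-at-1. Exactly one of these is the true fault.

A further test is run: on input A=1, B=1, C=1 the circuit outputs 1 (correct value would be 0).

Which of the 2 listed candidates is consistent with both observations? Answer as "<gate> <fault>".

g5 stuck-at-1

Evaluate each candidate on input A=1, B=1, C=1:
  g1 stuck-at-0: g1=0 [stuck-at-0], g2=1, g3=1, g4=1, g5=0, g6=0 → 0 — eliminated
  g5 stuck-at-1: g1=0, g2=1, g3=1, g4=1, g5=1 [stuck-at-1], g6=1 → 1 — matches
Only g5 stuck-at-1 reproduces the observed 1.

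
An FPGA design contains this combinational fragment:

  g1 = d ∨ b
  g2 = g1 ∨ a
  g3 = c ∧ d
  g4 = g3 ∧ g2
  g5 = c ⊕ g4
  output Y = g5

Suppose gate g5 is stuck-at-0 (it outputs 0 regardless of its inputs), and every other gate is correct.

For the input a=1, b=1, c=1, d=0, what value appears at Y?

Propagate with g5 forced: g1=1, g2=1, g3=0, g4=0, g5=0 [stuck-at-0].
So Y = 0. (Without the fault it would be 1.)

0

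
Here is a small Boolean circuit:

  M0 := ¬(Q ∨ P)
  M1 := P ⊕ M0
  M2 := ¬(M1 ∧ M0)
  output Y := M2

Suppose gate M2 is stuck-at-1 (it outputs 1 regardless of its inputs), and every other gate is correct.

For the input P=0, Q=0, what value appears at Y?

1

Propagate with M2 forced: M0=1, M1=1, M2=1 [stuck-at-1].
So Y = 1. (Without the fault it would be 0.)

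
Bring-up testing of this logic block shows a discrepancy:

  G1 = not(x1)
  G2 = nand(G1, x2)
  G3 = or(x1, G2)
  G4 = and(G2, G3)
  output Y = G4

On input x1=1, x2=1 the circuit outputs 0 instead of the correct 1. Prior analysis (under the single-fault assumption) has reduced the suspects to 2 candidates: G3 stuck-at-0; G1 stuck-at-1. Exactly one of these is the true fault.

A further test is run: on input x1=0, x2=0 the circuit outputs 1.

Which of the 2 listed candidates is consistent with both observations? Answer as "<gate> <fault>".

Evaluate each candidate on input x1=0, x2=0:
  G3 stuck-at-0: G1=1, G2=1, G3=0 [stuck-at-0], G4=0 → 0 — eliminated
  G1 stuck-at-1: G1=1 [stuck-at-1], G2=1, G3=1, G4=1 → 1 — matches
Only G1 stuck-at-1 reproduces the observed 1.

G1 stuck-at-1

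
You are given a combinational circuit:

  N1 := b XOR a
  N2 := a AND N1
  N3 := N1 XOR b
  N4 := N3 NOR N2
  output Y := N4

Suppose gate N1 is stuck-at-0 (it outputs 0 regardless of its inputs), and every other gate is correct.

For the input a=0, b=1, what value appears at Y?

0

Propagate with N1 forced: N1=0 [stuck-at-0], N2=0, N3=1, N4=0.
So Y = 0. (Without the fault it would be 1.)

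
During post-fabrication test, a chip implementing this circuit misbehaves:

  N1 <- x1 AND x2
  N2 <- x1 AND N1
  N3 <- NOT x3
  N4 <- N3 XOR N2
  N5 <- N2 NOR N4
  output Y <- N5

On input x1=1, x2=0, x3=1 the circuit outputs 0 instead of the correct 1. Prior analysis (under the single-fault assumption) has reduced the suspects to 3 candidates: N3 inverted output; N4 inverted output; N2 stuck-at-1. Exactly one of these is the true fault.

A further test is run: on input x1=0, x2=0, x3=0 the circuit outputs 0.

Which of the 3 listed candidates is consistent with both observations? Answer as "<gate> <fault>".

Evaluate each candidate on input x1=0, x2=0, x3=0:
  N3 inverted output: N1=0, N2=0, N3=0 [inverted output], N4=0, N5=1 → 1 — eliminated
  N4 inverted output: N1=0, N2=0, N3=1, N4=0 [inverted output], N5=1 → 1 — eliminated
  N2 stuck-at-1: N1=0, N2=1 [stuck-at-1], N3=1, N4=0, N5=0 → 0 — matches
Only N2 stuck-at-1 reproduces the observed 0.

N2 stuck-at-1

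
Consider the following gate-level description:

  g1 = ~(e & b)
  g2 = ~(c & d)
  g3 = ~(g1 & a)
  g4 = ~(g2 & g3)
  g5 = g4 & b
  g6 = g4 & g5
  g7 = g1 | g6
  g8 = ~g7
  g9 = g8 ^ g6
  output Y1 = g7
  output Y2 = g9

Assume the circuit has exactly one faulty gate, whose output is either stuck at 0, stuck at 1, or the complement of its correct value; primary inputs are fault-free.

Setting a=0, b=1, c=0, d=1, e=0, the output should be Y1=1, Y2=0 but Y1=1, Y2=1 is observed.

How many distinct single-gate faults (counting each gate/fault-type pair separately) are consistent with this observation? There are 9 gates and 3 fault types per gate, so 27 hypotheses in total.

Fault-free: g1=1, g2=1, g3=1, g4=0, g5=0, g6=0, g7=1, g8=0, g9=0 → Y1=1, Y2=0. Observed Y1=1, Y2=1.
  g1: none of the 3 fault types match ✗
  g2: stuck-at-0, inverted output ✓; others ✗
  g3: stuck-at-0, inverted output ✓; others ✗
  g4: stuck-at-1, inverted output ✓; others ✗
  g5: none of the 3 fault types match ✗
  g6: stuck-at-1, inverted output ✓; others ✗
  g7: none of the 3 fault types match ✗
  g8: stuck-at-1, inverted output ✓; others ✗
  g9: stuck-at-1, inverted output ✓; others ✗
Consistent faults: {g2 stuck-at-0, g2 inverted output, g3 stuck-at-0, g3 inverted output, g4 stuck-at-1, g4 inverted output, g6 stuck-at-1, g6 inverted output, g8 stuck-at-1, g8 inverted output, g9 stuck-at-1, g9 inverted output} — 12 in all.

12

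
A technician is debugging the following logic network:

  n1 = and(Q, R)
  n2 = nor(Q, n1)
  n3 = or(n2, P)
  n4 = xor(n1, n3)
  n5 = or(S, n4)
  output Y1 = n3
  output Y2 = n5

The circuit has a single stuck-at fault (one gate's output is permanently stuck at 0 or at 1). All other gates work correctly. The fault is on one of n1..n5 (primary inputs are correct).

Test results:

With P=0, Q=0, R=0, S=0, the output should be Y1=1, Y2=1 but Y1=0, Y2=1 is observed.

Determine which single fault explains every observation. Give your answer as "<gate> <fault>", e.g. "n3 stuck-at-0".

n1 stuck-at-1

Fault-free values for test 1 (P=0, Q=0, R=0, S=0): n1=0, n2=1, n3=1, n4=1, n5=1, giving Y1=1, Y2=1. Observed Y1=0, Y2=1.
Test 1: faults giving observed Y1=0, Y2=1 are {n1 stuck-at-1}.
Only n1 stuck-at-1 is consistent with every test.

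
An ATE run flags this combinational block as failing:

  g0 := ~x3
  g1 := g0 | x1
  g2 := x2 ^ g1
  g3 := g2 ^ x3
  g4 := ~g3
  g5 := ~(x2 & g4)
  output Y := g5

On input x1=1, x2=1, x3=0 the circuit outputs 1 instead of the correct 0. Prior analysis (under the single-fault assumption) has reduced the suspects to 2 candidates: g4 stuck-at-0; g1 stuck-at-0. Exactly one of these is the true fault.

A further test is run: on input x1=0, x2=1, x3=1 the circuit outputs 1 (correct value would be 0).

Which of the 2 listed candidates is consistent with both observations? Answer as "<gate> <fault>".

g4 stuck-at-0

Evaluate each candidate on input x1=0, x2=1, x3=1:
  g4 stuck-at-0: g0=0, g1=0, g2=1, g3=0, g4=0 [stuck-at-0], g5=1 → 1 — matches
  g1 stuck-at-0: g0=0, g1=0 [stuck-at-0], g2=1, g3=0, g4=1, g5=0 → 0 — eliminated
Only g4 stuck-at-0 reproduces the observed 1.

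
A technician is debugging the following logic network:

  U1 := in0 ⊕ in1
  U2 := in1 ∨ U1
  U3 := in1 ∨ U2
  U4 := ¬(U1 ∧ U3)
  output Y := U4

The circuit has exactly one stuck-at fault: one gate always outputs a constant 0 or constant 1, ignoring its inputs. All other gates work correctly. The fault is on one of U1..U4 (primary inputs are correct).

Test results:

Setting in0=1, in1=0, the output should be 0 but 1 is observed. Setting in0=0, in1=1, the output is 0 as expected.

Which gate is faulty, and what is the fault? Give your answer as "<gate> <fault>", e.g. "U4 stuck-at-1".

U2 stuck-at-0

Fault-free values for test 1 (in0=1, in1=0): U1=1, U2=1, U3=1, U4=0, giving Y=0. Observed 1.
Test 1: faults giving observed 1 are {U1 stuck-at-0, U2 stuck-at-0, U3 stuck-at-0, U4 stuck-at-1}.
Test 2 (in0=0, in1=1): fault-free U1=1, U2=1, U3=1, U4=0 → 0; observed 0. Eliminates U1 stuck-at-0, U3 stuck-at-0, U4 stuck-at-1.
Only U2 stuck-at-0 is consistent with every test.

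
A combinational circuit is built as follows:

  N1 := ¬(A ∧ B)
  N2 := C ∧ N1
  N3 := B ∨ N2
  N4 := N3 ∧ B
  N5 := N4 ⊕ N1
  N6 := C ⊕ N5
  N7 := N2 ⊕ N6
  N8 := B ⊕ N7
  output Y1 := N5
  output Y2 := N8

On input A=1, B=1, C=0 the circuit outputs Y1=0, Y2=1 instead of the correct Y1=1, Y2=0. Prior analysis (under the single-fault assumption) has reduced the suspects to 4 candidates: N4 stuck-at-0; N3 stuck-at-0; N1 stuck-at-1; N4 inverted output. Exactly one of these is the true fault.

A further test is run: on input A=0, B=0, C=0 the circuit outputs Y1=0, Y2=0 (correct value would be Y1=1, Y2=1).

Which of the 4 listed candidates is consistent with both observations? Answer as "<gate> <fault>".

Evaluate each candidate on input A=0, B=0, C=0:
  N4 stuck-at-0: N1=1, N2=0, N3=0, N4=0 [stuck-at-0], N5=1, N6=1, N7=1, N8=1 → Y1=1, Y2=1 — eliminated
  N3 stuck-at-0: N1=1, N2=0, N3=0 [stuck-at-0], N4=0, N5=1, N6=1, N7=1, N8=1 → Y1=1, Y2=1 — eliminated
  N1 stuck-at-1: N1=1 [stuck-at-1], N2=0, N3=0, N4=0, N5=1, N6=1, N7=1, N8=1 → Y1=1, Y2=1 — eliminated
  N4 inverted output: N1=1, N2=0, N3=0, N4=1 [inverted output], N5=0, N6=0, N7=0, N8=0 → Y1=0, Y2=0 — matches
Only N4 inverted output reproduces the observed Y1=0, Y2=0.

N4 inverted output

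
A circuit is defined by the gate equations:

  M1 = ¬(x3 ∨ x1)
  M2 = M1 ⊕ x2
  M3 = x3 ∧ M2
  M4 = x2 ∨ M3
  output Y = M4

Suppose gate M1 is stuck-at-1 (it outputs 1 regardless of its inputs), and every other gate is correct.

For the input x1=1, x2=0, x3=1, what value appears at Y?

1

Propagate with M1 forced: M1=1 [stuck-at-1], M2=1, M3=1, M4=1.
So Y = 1. (Without the fault it would be 0.)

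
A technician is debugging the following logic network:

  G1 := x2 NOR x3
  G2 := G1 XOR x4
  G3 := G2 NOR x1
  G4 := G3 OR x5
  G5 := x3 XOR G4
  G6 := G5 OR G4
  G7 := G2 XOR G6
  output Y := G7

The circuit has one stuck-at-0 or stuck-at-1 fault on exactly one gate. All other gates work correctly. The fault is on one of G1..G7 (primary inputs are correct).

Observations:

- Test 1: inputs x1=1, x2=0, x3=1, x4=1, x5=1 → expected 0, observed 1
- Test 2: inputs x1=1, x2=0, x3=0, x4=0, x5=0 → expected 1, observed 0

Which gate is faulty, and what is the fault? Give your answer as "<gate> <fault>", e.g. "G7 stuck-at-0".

Fault-free values for test 1 (x1=1, x2=0, x3=1, x4=1, x5=1): G1=0, G2=1, G3=0, G4=1, G5=0, G6=1, G7=0, giving Y=0. Observed 1.
Test 1: faults giving observed 1 are {G1 stuck-at-1, G2 stuck-at-0, G6 stuck-at-0, G7 stuck-at-1}.
Test 2 (x1=1, x2=0, x3=0, x4=0, x5=0): fault-free G1=1, G2=1, G3=0, G4=0, G5=0, G6=0, G7=1 → 1; observed 0. Eliminates G1 stuck-at-1, G6 stuck-at-0, G7 stuck-at-1.
Only G2 stuck-at-0 is consistent with every test.

G2 stuck-at-0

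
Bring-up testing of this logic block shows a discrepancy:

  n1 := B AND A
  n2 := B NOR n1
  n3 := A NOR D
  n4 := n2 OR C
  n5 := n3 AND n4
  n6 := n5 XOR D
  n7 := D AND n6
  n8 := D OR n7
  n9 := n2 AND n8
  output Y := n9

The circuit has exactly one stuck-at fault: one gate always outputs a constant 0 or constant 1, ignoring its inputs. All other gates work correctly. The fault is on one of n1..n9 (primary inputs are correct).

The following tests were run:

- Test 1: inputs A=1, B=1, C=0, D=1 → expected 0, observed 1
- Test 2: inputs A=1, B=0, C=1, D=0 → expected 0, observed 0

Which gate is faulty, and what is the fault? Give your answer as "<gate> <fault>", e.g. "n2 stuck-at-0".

n2 stuck-at-1

Fault-free values for test 1 (A=1, B=1, C=0, D=1): n1=1, n2=0, n3=0, n4=0, n5=0, n6=1, n7=1, n8=1, n9=0, giving Y=0. Observed 1.
Test 1: faults giving observed 1 are {n2 stuck-at-1, n9 stuck-at-1}.
Test 2 (A=1, B=0, C=1, D=0): fault-free n1=0, n2=1, n3=0, n4=1, n5=0, n6=0, n7=0, n8=0, n9=0 → 0; observed 0. Eliminates n9 stuck-at-1.
Only n2 stuck-at-1 is consistent with every test.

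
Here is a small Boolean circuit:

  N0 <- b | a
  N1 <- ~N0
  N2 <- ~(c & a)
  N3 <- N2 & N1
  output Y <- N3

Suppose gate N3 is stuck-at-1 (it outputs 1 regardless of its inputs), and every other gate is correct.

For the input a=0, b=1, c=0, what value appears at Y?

1

Propagate with N3 forced: N0=1, N1=0, N2=1, N3=1 [stuck-at-1].
So Y = 1. (Without the fault it would be 0.)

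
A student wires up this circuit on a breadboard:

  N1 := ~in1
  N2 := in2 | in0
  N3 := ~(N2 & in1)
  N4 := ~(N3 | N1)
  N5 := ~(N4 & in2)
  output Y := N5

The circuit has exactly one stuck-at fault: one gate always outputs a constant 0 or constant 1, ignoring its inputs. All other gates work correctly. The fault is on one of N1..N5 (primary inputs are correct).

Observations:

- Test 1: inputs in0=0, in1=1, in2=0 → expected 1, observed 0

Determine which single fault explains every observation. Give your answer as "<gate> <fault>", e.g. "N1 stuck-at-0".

N5 stuck-at-0

Fault-free values for test 1 (in0=0, in1=1, in2=0): N1=0, N2=0, N3=1, N4=0, N5=1, giving Y=1. Observed 0.
Test 1: faults giving observed 0 are {N5 stuck-at-0}.
Only N5 stuck-at-0 is consistent with every test.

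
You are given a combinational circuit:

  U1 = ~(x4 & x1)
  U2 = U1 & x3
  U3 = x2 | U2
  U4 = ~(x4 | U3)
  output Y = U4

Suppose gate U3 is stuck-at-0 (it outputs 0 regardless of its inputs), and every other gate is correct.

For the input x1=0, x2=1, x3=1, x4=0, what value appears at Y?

1

Propagate with U3 forced: U1=1, U2=1, U3=0 [stuck-at-0], U4=1.
So Y = 1. (Without the fault it would be 0.)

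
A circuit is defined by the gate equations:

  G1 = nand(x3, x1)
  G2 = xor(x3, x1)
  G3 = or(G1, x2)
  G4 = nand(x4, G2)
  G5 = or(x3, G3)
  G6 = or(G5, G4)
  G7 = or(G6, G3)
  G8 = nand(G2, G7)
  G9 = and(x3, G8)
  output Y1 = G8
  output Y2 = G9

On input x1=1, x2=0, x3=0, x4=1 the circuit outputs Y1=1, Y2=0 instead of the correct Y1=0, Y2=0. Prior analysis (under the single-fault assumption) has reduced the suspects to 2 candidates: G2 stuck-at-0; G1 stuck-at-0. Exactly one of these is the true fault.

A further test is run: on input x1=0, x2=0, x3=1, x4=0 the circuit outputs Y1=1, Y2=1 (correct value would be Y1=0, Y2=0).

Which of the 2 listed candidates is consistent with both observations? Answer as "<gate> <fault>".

G2 stuck-at-0

Evaluate each candidate on input x1=0, x2=0, x3=1, x4=0:
  G2 stuck-at-0: G1=1, G2=0 [stuck-at-0], G3=1, G4=1, G5=1, G6=1, G7=1, G8=1, G9=1 → Y1=1, Y2=1 — matches
  G1 stuck-at-0: G1=0 [stuck-at-0], G2=1, G3=0, G4=1, G5=1, G6=1, G7=1, G8=0, G9=0 → Y1=0, Y2=0 — eliminated
Only G2 stuck-at-0 reproduces the observed Y1=1, Y2=1.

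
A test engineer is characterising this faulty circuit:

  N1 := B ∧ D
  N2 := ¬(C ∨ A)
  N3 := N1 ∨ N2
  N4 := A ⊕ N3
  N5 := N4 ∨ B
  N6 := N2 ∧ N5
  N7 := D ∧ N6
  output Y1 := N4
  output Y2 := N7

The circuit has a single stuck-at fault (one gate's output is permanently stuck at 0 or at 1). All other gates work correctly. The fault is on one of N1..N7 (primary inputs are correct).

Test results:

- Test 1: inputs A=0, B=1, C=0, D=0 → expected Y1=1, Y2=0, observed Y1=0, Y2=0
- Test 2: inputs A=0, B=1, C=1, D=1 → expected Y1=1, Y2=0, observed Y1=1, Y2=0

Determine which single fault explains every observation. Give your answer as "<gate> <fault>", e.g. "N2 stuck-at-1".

Fault-free values for test 1 (A=0, B=1, C=0, D=0): N1=0, N2=1, N3=1, N4=1, N5=1, N6=1, N7=0, giving Y1=1, Y2=0. Observed Y1=0, Y2=0.
Test 1: faults giving observed Y1=0, Y2=0 are {N2 stuck-at-0, N3 stuck-at-0, N4 stuck-at-0}.
Test 2 (A=0, B=1, C=1, D=1): fault-free N1=1, N2=0, N3=1, N4=1, N5=1, N6=0, N7=0 → Y1=1, Y2=0; observed Y1=1, Y2=0. Eliminates N3 stuck-at-0, N4 stuck-at-0.
Only N2 stuck-at-0 is consistent with every test.

N2 stuck-at-0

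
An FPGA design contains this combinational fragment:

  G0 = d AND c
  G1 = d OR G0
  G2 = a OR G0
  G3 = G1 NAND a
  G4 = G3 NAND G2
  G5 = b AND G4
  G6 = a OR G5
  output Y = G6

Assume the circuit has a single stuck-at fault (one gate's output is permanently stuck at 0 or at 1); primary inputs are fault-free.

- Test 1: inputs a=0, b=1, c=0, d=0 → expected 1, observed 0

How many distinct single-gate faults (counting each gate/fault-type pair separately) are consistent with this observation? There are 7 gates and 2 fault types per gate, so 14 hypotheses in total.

Fault-free: G0=0, G1=0, G2=0, G3=1, G4=1, G5=1, G6=1 → 1. Observed 0.
  G0 stuck-at-0: output 1 ✗
  G0 stuck-at-1: output 0 ✓
  G1 stuck-at-0: output 1 ✗
  G1 stuck-at-1: output 1 ✗
  G2 stuck-at-0: output 1 ✗
  G2 stuck-at-1: output 0 ✓
  G3 stuck-at-0: output 1 ✗
  G3 stuck-at-1: output 1 ✗
  G4 stuck-at-0: output 0 ✓
  G4 stuck-at-1: output 1 ✗
  G5 stuck-at-0: output 0 ✓
  G5 stuck-at-1: output 1 ✗
  G6 stuck-at-0: output 0 ✓
  G6 stuck-at-1: output 1 ✗
Consistent faults: {G0 stuck-at-1, G2 stuck-at-1, G4 stuck-at-0, G5 stuck-at-0, G6 stuck-at-0} — 5 in all.

5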